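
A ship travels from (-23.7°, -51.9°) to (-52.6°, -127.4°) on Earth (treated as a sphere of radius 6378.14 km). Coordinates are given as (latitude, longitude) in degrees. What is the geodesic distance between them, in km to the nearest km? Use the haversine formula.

6980 km

In radians: φ₁ = -0.4136, φ₂ = -0.9180, Δλ = -75.500° = -1.3177 rad.
Haversine: a = sin²(Δφ/2) + cos φ₁ cos φ₂ sin²(Δλ/2) = 0.0623 + (0.9157)(0.6074)(0.3748) = 0.27072.
Central angle c = 2·arcsin(√a) = 1.09442 rad.
Distance = R·c = 6378.14 × 1.0944 ≈ 6980 km.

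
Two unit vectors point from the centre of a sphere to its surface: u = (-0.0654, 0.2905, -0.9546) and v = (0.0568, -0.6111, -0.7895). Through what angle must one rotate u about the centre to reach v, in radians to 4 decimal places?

u·v = 0.5724; |u| = 1.0000, |v| = 1.0000.
cos θ = (u·v)/(|u||v|) = 0.5724, so θ = 0.9613 rad.

0.9613 rad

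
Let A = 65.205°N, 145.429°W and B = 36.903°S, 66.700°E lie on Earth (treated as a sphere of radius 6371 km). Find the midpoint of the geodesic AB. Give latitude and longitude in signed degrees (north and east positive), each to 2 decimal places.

31.72°, 93.35°

Central angle δ = 2.5483 rad. Interpolating on the sphere with fraction f = 0.5:
P = [sin((1−f)δ)·A + sin(fδ)·B] / sin δ = 1.7105·A + 1.7105·B in Cartesian coordinates,
giving P = (-0.0496, 0.8492, 0.5257), i.e. latitude 31.72°, longitude 93.35°.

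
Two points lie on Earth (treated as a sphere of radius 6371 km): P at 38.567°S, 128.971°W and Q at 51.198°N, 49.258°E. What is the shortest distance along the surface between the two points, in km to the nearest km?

18604 km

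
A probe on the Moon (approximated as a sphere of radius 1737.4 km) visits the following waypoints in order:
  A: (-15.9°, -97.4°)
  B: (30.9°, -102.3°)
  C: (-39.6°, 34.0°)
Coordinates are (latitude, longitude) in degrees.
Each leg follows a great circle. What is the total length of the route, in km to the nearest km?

5782 km

Leg A→B: central angle 0.8209 rad, distance 1426.3 km.
Leg B→C: central angle 2.5070 rad, distance 4355.7 km.
Total: 1426.3 + 4355.7 ≈ 5782 km.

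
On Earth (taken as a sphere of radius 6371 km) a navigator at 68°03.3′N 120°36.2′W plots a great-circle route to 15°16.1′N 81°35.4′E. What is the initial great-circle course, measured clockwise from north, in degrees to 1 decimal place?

338.5°

Δλ = -157.807° = -2.7542 rad.
y = sin Δλ · cos φ₂ = (-0.3777)(0.9647) = -0.3644
x = cos φ₁ sin φ₂ − sin φ₁ cos φ₂ cos Δλ = (0.3737)(0.2633) − (0.9275)(0.9647)(-0.9259) = 0.9269
θ = atan2(y, x) = -21.46°; adding 360° gives 338.5°.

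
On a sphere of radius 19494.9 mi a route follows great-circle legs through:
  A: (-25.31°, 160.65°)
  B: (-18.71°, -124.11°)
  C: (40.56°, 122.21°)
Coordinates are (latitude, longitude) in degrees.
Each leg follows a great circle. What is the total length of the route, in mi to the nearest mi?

64317 mi

Leg A→B: central angle 1.2076 rad, distance 23541.7 mi.
Leg B→C: central angle 2.0916 rad, distance 40775.7 mi.
Total: 23541.7 + 40775.7 ≈ 64317 mi.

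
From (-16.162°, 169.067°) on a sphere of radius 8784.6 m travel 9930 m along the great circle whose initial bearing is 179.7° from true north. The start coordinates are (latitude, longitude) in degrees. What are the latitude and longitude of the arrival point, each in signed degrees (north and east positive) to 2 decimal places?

-80.92°, 170.79°

Angular distance δ = d/R = 9930/8784.6 = 1.13039 rad; initial bearing θ = 3.1364 rad.
sin φ₂ = sin φ₁ cos δ + cos φ₁ sin δ cos θ = (-0.2784)(0.4263) + (0.9605)(0.9046)(-1.0000) = -0.9875, so φ₂ = -80.92°.
Δλ = atan2(sin θ sin δ cos φ₁, cos δ − sin φ₁ sin φ₂) = atan2(0.0045, 0.1514) = 1.721°.
λ₂ = 169.067° + 1.721° = 170.79°.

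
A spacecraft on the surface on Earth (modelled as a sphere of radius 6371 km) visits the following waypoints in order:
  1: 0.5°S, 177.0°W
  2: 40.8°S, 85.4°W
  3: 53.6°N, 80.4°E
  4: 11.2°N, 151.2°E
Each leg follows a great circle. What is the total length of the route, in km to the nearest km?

36090 km

Leg 1→2: central angle 1.5862 rad, distance 10105.9 km.
Leg 2→3: central angle 2.8629 rad, distance 18239.7 km.
Leg 3→4: central angle 1.2156 rad, distance 7744.6 km.
Total: 10105.9 + 18239.7 + 7744.6 ≈ 36090 km.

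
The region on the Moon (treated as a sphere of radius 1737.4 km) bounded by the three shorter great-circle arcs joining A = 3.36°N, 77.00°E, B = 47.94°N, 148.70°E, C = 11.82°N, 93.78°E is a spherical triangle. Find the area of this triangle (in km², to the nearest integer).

Side lengths (central angles): a = 1.0135, b = 0.3254, c = 1.3145 rad; semiperimeter s = 1.3267.
By l'Huilier's theorem, tan(E/4) = √[tan(s/2) tan((s−a)/2) tan((s−b)/2) tan((s−c)/2)], giving spherical excess E = 0.0811 rad.
Area = E·R² = 0.0811 × (1737.4)² ≈ 244954 km².

244954 km²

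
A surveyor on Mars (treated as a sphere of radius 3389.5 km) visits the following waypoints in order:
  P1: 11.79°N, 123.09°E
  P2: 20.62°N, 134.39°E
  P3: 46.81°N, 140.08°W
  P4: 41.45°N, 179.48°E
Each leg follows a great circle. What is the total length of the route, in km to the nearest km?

Leg P1→P2: central angle 0.2440 rad, distance 826.9 km.
Leg P2→P3: central angle 1.2591 rad, distance 4267.7 km.
Leg P3→P4: central angle 0.5093 rad, distance 1726.4 km.
Total: 826.9 + 4267.7 + 1726.4 ≈ 6821 km.

6821 km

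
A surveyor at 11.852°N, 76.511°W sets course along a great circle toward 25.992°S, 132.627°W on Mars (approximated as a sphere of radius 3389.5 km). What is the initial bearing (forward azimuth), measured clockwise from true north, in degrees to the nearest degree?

235°

With φ₁ = 0.2069, φ₂ = -0.4536, Δλ = -0.9794 rad, the forward-azimuth formula gives
θ = atan2( sin Δλ cos φ₂ , cos φ₁ sin φ₂ − sin φ₁ cos φ₂ cos Δλ ) = atan2(-0.7462, -0.5318) = -125.48°.
Adding 360° brings this into [0°, 360°): 235°.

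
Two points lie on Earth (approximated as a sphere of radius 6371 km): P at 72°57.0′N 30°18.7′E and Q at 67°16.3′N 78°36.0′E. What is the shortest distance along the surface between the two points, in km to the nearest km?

1871 km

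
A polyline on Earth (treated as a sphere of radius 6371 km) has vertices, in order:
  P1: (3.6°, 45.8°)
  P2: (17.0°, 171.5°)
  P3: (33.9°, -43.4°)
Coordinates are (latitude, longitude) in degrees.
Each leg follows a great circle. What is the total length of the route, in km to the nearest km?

Leg P1→P2: central angle 2.1396 rad, distance 13631.1 km.
Leg P2→P3: central angle 2.0805 rad, distance 13254.9 km.
Total: 13631.1 + 13254.9 ≈ 26886 km.

26886 km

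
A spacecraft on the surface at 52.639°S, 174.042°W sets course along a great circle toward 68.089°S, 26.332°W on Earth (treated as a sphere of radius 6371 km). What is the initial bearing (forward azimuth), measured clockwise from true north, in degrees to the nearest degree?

166°

With φ₁ = -0.9187, φ₂ = -1.1884, Δλ = 2.5780 rad, the forward-azimuth formula gives
θ = atan2( sin Δλ cos φ₂ , cos φ₁ sin φ₂ − sin φ₁ cos φ₂ cos Δλ ) = atan2(0.1993, -0.8137) = 166.23°.
So the initial bearing is 166°.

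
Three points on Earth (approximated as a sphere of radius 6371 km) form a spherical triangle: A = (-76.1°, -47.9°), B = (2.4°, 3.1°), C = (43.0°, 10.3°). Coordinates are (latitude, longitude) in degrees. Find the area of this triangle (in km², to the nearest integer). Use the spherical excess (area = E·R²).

2010073 km²

Side lengths (central angles): a = 0.7174, b = 2.1766, c = 1.4602 rad; semiperimeter s = 2.1771.
By l'Huilier's theorem, tan(E/4) = √[tan(s/2) tan((s−a)/2) tan((s−b)/2) tan((s−c)/2)], giving spherical excess E = 0.0495 rad.
Area = E·R² = 0.0495 × (6371)² ≈ 2010073 km².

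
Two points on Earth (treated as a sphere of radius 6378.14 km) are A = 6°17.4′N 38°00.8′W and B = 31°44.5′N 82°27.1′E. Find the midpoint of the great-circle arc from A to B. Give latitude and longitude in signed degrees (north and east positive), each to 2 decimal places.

The central angle between A and B is δ = 1.9508 rad.
With f = 0.5, the slerp weights are sin((1−f)δ)/sin δ = 0.8915 and sin(fδ)/sin δ = 0.8915.
Weighted sum of the unit vectors: (0.8915)·(0.7831,-0.6121,0.1096) + (0.8915)·(0.1117,0.8431,0.5261) = (0.7978, 0.2059, 0.5667).
Converting back: φ = atan2(z, √(x²+y²)) = 34.52°, λ = atan2(y, x) = 14.47°.

34.52°, 14.47°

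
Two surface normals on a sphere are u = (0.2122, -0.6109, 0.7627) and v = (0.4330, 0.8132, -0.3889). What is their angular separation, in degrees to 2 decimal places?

134.55°

u·v = -0.7015; |u| = 1.0000, |v| = 1.0000.
cos θ = (u·v)/(|u||v|) = -0.7015, so θ = 134.55°.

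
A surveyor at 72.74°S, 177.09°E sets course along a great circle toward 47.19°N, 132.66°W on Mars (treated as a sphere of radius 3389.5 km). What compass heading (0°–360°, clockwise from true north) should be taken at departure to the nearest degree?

Δλ = 50.250° = 0.8770 rad.
y = sin Δλ · cos φ₂ = (0.7688)(0.6796) = 0.5225
x = cos φ₁ sin φ₂ − sin φ₁ cos φ₂ cos Δλ = (0.2967)(0.7336) − (-0.9550)(0.6796)(0.6394) = 0.6326
θ = atan2(y, x) = 39.55°, so the bearing is 40°.

40°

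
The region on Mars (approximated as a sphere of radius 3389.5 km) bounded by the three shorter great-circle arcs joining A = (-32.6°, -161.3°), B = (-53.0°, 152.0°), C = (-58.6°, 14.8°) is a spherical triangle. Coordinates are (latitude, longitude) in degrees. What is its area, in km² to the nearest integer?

Side lengths (central angles): a = 1.1022, b = 1.5488, c = 0.6793 rad; semiperimeter s = 1.6652.
By l'Huilier's theorem, tan(E/4) = √[tan(s/2) tan((s−a)/2) tan((s−b)/2) tan((s−c)/2)], giving spherical excess E = 0.3976 rad.
Area = E·R² = 0.3976 × (3389.5)² ≈ 4567553 km².

4567553 km²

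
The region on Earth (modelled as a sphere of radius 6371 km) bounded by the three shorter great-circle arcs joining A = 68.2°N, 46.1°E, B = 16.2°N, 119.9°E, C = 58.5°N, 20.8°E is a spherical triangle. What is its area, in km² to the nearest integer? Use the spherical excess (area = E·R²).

4728975 km²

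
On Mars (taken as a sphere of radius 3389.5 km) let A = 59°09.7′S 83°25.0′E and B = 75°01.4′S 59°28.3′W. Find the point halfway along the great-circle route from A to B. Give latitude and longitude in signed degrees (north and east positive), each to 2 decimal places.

Central angle δ = 0.7615 rad. Interpolating on the sphere with fraction f = 0.5:
P = [sin((1−f)δ)·A + sin(fδ)·B] / sin δ = 0.5386·A + 0.5386·B in Cartesian coordinates,
giving P = (0.1024, 0.1544, -0.9827), i.e. latitude -79.33°, longitude 56.46°.

-79.33°, 56.46°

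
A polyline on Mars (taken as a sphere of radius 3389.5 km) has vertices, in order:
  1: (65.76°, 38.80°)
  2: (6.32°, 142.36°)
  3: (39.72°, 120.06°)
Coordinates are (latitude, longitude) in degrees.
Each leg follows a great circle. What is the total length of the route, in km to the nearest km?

7613 km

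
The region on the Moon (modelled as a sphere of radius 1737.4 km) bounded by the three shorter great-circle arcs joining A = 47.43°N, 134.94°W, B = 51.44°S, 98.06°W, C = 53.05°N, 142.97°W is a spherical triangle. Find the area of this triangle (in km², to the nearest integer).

160284 km²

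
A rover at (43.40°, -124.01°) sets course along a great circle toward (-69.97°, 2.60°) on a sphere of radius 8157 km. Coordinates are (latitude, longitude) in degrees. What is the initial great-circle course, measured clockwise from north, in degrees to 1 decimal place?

153.1°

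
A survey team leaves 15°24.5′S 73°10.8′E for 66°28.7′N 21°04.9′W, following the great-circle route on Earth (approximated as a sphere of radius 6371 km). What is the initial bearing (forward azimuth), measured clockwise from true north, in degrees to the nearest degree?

With φ₁ = -0.2689, φ₂ = 1.1603, Δλ = -1.6452 rad, the forward-azimuth formula gives
θ = atan2( sin Δλ cos φ₂ , cos φ₁ sin φ₂ − sin φ₁ cos φ₂ cos Δλ ) = atan2(-0.3980, 0.8761) = -24.43°.
Adding 360° brings this into [0°, 360°): 336°.

336°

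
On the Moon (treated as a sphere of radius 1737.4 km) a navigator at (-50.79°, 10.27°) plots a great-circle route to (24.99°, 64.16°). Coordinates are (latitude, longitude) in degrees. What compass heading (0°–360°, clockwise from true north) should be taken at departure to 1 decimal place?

47.1°

With φ₁ = -0.8865, φ₂ = 0.4362, Δλ = 0.9406 rad, the forward-azimuth formula gives
θ = atan2( sin Δλ cos φ₂ , cos φ₁ sin φ₂ − sin φ₁ cos φ₂ cos Δλ ) = atan2(0.7323, 0.6810) = 47.08°.
So the initial bearing is 47.1°.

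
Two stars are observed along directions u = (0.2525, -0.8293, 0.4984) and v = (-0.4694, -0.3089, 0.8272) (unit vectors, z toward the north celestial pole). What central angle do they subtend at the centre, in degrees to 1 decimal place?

56.6°

u·v = 0.5499; |u| = 0.9999, |v| = 1.0000.
cos θ = (u·v)/(|u||v|) = 0.5499, so θ = 56.6°.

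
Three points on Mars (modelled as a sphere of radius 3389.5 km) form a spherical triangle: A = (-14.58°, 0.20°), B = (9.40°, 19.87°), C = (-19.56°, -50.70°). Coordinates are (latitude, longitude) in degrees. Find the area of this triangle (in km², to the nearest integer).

Side lengths (central angles): a = 1.3134, b = 0.8507, c = 0.5395 rad; semiperimeter s = 1.3518.
By l'Huilier's theorem, tan(E/4) = √[tan(s/2) tan((s−a)/2) tan((s−b)/2) tan((s−c)/2)], giving spherical excess E = 0.1646 rad.
Area = E·R² = 0.1646 × (3389.5)² ≈ 1891304 km².

1891304 km²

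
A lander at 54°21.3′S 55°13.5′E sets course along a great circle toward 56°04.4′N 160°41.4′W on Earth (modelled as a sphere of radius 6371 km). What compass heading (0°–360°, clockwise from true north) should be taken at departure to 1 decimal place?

70.5°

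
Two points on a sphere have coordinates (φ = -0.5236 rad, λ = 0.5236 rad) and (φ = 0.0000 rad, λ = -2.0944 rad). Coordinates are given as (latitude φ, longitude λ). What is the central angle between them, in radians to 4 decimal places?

Let φ₁ = -0.5236 rad, φ₂ = 0.0000 rad, and Δλ = -2.6180 rad.
cos c = sin φ₁ sin φ₂ + cos φ₁ cos φ₂ cos Δλ = (-0.5000)(0.0000) + (0.8660)(1.0000)(-0.8660) = -0.75000,
so c = arccos(-0.75000) = 2.41886 rad.
So the angular separation is 2.4189 rad.

2.4189 rad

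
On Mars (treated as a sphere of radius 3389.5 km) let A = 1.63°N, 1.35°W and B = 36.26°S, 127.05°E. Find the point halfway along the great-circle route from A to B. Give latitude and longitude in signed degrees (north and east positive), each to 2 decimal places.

The central angle between A and B is δ = 2.1147 rad.
With f = 0.5, the slerp weights are sin((1−f)δ)/sin δ = 1.0180 and sin(fδ)/sin δ = 1.0180.
Weighted sum of the unit vectors: (1.0180)·(0.9993,-0.0236,0.0284) + (1.0180)·(-0.4858,0.6435,-0.5915) = (0.5227, 0.6311, -0.5731).
Converting back: φ = atan2(z, √(x²+y²)) = -34.97°, λ = atan2(y, x) = 50.37°.

-34.97°, 50.37°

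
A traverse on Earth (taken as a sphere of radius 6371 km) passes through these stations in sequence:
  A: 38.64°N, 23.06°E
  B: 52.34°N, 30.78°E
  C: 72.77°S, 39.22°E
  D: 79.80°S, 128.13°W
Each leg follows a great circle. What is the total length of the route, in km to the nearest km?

18595 km

Leg A→B: central angle 0.2567 rad, distance 1635.7 km.
Leg B→C: central angle 2.1860 rad, distance 13926.9 km.
Leg C→D: central angle 0.4760 rad, distance 3032.4 km.
Total: 1635.7 + 13926.9 + 3032.4 ≈ 18595 km.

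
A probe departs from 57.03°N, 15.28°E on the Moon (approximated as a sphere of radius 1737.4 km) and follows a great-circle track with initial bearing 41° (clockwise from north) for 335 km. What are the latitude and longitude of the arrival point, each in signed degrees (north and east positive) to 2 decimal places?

64.44°, 32.22°

Angular distance δ = d/R = 335/1737.4 = 0.19282 rad; initial bearing θ = 0.7156 rad.
sin φ₂ = sin φ₁ cos δ + cos φ₁ sin δ cos θ = (0.8390)(0.9815) + (0.5442)(0.1916)(0.7547) = 0.9021, so φ₂ = 64.44°.
Δλ = atan2(sin θ sin δ cos φ₁, cos δ − sin φ₁ sin φ₂) = atan2(0.0684, 0.2246) = 16.939°.
λ₂ = 15.280° + 16.939° = 32.22°.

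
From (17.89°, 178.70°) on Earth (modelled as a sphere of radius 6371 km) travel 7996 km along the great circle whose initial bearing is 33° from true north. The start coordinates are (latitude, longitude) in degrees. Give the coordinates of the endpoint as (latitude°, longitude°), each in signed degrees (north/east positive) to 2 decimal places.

58.66°, -96.88°

Angular distance δ = d/R = 7996/6371 = 1.25506 rad; initial bearing θ = 0.5760 rad.
sin φ₂ = sin φ₁ cos δ + cos φ₁ sin δ cos θ = (0.3072)(0.3105) + (0.9516)(0.9506)(0.8387) = 0.8541, so φ₂ = 58.66°.
Δλ = atan2(sin θ sin δ cos φ₁, cos δ − sin φ₁ sin φ₂) = atan2(0.4927, 0.0482) = 84.417°.
λ₂ = 178.700° + 84.417° = 263.12° → -96.88° after wrapping to (−180°, 180°].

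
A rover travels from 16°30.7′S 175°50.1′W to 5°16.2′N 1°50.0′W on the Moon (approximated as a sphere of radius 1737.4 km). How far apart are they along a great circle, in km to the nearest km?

5074 km

Let φ₁ = -0.2882 rad, φ₂ = 0.0920 rad, and Δλ = 3.0369 rad.
Haversine: a = sin²(Δφ/2) + cos φ₁ cos φ₂ sin²(Δλ/2) = 0.0357 + (0.9588)(0.9958)(0.9973) = 0.98779.
Central angle c = 2·arcsin(√a) = 2.92017 rad.
Distance = R·c = 1737.4 × 2.9202 ≈ 5074 km.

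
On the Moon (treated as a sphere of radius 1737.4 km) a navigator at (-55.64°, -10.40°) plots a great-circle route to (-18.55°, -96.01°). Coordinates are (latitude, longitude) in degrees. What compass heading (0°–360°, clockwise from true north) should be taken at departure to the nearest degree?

Δλ = -85.610° = -1.4942 rad.
y = sin Δλ · cos φ₂ = (-0.9971)(0.9480) = -0.9453
x = cos φ₁ sin φ₂ − sin φ₁ cos φ₂ cos Δλ = (0.5644)(-0.3181) − (-0.8255)(0.9480)(0.0765) = -0.1196
θ = atan2(y, x) = -97.21°; adding 360° gives 263°.

263°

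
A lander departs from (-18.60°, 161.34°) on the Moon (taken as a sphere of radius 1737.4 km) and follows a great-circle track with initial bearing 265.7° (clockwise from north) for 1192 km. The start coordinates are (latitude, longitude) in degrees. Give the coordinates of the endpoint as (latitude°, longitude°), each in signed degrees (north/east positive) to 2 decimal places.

-16.97°, 120.00°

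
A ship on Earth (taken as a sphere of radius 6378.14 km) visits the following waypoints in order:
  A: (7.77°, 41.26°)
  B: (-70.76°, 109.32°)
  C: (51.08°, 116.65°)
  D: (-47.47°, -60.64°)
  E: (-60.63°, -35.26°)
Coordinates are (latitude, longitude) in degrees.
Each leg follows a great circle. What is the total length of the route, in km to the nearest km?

45409 km

Leg A→B: central angle 1.5764 rad, distance 10054.8 km.
Leg B→C: central angle 2.1285 rad, distance 13575.9 km.
Leg C→D: central angle 3.0714 rad, distance 19590.1 km.
Leg D→E: central angle 0.3430 rad, distance 2187.9 km.
Total: 10054.8 + 13575.9 + 19590.1 + 2187.9 ≈ 45409 km.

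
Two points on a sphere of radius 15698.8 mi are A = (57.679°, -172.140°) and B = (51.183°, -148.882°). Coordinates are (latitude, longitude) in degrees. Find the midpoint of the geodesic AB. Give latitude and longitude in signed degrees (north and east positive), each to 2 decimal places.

Central angle δ = 0.2602 rad. Interpolating on the sphere with fraction f = 0.5:
P = [sin((1−f)δ)·A + sin(fδ)·B] / sin δ = 0.5043·A + 0.5043·B in Cartesian coordinates,
giving P = (-0.5377, -0.2002, 0.8190), i.e. latitude 54.99°, longitude -159.58°.

54.99°, -159.58°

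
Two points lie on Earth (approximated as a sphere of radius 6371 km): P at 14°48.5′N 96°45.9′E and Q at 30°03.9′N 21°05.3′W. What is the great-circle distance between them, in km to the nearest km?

11702 km

In radians: φ₁ = 0.2585, φ₂ = 0.5247, Δλ = -117.853° = -2.0569 rad.
cos c = sin φ₁ sin φ₂ + cos φ₁ cos φ₂ cos Δλ = (0.2556)(0.5010) + (0.9668)(0.8655)(-0.4672) = -0.26288,
so c = arccos(-0.26288) = 1.83680 rad.
Distance = R·c = 6371 × 1.8368 ≈ 11702 km.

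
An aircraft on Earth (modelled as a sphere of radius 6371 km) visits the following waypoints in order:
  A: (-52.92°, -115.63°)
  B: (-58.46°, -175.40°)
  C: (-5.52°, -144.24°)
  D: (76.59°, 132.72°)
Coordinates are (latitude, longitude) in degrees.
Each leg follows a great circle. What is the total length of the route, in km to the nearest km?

20562 km

Leg A→B: central angle 0.5758 rad, distance 3668.7 km.
Leg B→C: central angle 1.0151 rad, distance 6467.2 km.
Leg C→D: central angle 1.6364 rad, distance 10425.8 km.
Total: 3668.7 + 6467.2 + 10425.8 ≈ 20562 km.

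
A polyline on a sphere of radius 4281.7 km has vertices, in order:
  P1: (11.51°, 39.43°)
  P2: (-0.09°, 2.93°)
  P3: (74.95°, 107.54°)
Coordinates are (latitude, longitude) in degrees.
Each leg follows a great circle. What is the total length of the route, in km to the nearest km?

Leg P1→P2: central angle 0.6643 rad, distance 2844.1 km.
Leg P2→P3: central angle 1.6379 rad, distance 7012.8 km.
Total: 2844.1 + 7012.8 ≈ 9857 km.

9857 km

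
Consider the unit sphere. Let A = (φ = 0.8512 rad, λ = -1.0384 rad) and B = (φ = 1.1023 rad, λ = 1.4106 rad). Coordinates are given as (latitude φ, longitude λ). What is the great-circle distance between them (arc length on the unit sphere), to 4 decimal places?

1.1130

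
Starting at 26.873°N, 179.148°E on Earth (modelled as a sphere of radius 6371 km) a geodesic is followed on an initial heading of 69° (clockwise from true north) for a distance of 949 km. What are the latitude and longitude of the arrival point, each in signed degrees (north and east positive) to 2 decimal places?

Angular distance δ = d/R = 949/6371 = 0.14896 rad; initial bearing θ = 1.2043 rad.
sin φ₂ = sin φ₁ cos δ + cos φ₁ sin δ cos θ = (0.4520)(0.9889) + (0.8920)(0.1484)(0.3584) = 0.4944, so φ₂ = 29.63°.
Δλ = atan2(sin θ sin δ cos φ₁, cos δ − sin φ₁ sin φ₂) = atan2(0.1236, 0.7654) = 9.172°.
λ₂ = 179.148° + 9.172° = 188.32° → -171.68° after wrapping to (−180°, 180°].

29.63°, -171.68°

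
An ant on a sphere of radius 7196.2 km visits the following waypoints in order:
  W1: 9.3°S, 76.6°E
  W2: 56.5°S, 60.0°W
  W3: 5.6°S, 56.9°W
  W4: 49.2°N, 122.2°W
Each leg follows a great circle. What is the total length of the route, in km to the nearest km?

29475 km

Leg W1→W2: central angle 1.8348 rad, distance 13203.9 km.
Leg W2→W3: central angle 0.8894 rad, distance 6400.4 km.
Leg W3→W4: central angle 1.3716 rad, distance 9870.4 km.
Total: 13203.9 + 6400.4 + 9870.4 ≈ 29475 km.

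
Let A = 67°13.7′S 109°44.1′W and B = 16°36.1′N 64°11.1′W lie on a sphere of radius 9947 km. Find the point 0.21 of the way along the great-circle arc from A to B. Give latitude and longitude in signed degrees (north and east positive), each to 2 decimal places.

The central angle between A and B is δ = 1.5745 rad.
With f = 0.21, the slerp weights are sin((1−f)δ)/sin δ = 0.9470 and sin(fδ)/sin δ = 0.3247.
Weighted sum of the unit vectors: (0.9470)·(-0.1307,-0.3643,-0.9221) + (0.3247)·(0.4173,-0.8627,0.2857) = (0.0117, -0.6251, -0.7805).
Converting back: φ = atan2(z, √(x²+y²)) = -51.30°, λ = atan2(y, x) = -88.93°.

-51.30°, -88.93°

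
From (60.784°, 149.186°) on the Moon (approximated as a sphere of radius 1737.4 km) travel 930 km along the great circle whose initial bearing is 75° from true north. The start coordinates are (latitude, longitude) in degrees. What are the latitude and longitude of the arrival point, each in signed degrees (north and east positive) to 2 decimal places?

Angular distance δ = d/R = 930/1737.4 = 0.53528 rad; initial bearing θ = 1.3090 rad.
sin φ₂ = sin φ₁ cos δ + cos φ₁ sin δ cos θ = (0.8728)(0.8601) + (0.4881)(0.5101)(0.2588) = 0.8151, so φ₂ = 54.60°.
Δλ = atan2(sin θ sin δ cos φ₁, cos δ − sin φ₁ sin φ₂) = atan2(0.2405, 0.1487) = 58.274°.
λ₂ = 149.186° + 58.274° = 207.46° → -152.54° after wrapping to (−180°, 180°].

54.60°, -152.54°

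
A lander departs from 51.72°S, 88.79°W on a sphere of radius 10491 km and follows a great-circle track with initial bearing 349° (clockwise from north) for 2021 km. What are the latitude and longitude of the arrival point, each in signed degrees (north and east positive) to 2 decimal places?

Angular distance δ = d/R = 2021/10491 = 0.19264 rad; initial bearing θ = 6.0912 rad.
sin φ₂ = sin φ₁ cos δ + cos φ₁ sin δ cos θ = (-0.7850)(0.9815) + (0.6195)(0.1915)(0.9816) = -0.6540, so φ₂ = -40.85°.
Δλ = atan2(sin θ sin δ cos φ₁, cos δ − sin φ₁ sin φ₂) = atan2(-0.0226, 0.4681) = -2.768°.
λ₂ = -88.790° − 2.768° = -91.56°.

-40.85°, -91.56°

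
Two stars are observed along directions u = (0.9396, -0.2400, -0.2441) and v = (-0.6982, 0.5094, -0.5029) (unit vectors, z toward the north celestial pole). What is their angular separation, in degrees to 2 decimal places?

u·v = -0.6555; |u| = 1.0000, |v| = 0.9999.
cos θ = (u·v)/(|u||v|) = -0.6556, so θ = 130.96°.

130.96°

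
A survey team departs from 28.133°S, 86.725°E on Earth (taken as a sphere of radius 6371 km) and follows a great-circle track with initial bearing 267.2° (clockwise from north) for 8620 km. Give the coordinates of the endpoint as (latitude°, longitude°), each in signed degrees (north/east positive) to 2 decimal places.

-8.28°, 6.50°

Angular distance δ = d/R = 8620/6371 = 1.35301 rad; initial bearing θ = 4.6635 rad.
sin φ₂ = sin φ₁ cos δ + cos φ₁ sin δ cos θ = (-0.4715)(0.2161) + (0.8819)(0.9764)(-0.0488) = -0.1439, so φ₂ = -8.28°.
Δλ = atan2(sin θ sin δ cos φ₁, cos δ − sin φ₁ sin φ₂) = atan2(-0.8600, 0.1482) = -80.222°.
λ₂ = 86.725° − 80.222° = 6.50°.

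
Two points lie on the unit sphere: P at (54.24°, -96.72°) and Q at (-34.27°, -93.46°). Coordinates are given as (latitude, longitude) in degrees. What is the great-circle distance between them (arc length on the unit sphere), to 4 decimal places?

1.5456

In radians: φ₁ = 0.9467, φ₂ = -0.5981, Δλ = 3.260° = 0.0569 rad.
Haversine: a = sin²(Δφ/2) + cos φ₁ cos φ₂ sin²(Δλ/2) = 0.4870 + (0.5844)(0.8264)(0.0008) = 0.48739.
Central angle c = 2·arcsin(√a) = 1.54557 rad.
On the unit sphere the arc length equals the central angle: 1.5456.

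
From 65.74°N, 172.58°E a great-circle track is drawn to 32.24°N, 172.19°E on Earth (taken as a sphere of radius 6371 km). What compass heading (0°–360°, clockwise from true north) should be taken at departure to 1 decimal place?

With φ₁ = 1.1474, φ₂ = 0.5627, Δλ = -0.0068 rad, the forward-azimuth formula gives
θ = atan2( sin Δλ cos φ₂ , cos φ₁ sin φ₂ − sin φ₁ cos φ₂ cos Δλ ) = atan2(-0.0058, -0.5519) = -179.40°.
Adding 360° brings this into [0°, 360°): 180.6°.

180.6°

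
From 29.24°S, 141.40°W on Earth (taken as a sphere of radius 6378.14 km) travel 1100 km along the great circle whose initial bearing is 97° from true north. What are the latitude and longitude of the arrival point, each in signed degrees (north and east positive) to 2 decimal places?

Angular distance δ = d/R = 1100/6378.14 = 0.17246 rad; initial bearing θ = 1.6930 rad.
sin φ₂ = sin φ₁ cos δ + cos φ₁ sin δ cos θ = (-0.4885)(0.9852) + (0.8726)(0.1716)(-0.1219) = -0.4995, so φ₂ = -29.97°.
Δλ = atan2(sin θ sin δ cos φ₁, cos δ − sin φ₁ sin φ₂) = atan2(0.1486, 0.7412) = 11.339°.
λ₂ = -141.400° + 11.339° = -130.06°.

-29.97°, -130.06°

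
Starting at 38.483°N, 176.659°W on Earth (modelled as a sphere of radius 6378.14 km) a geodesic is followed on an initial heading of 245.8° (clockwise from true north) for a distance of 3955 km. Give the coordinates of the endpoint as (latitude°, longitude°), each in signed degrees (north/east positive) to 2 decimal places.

Angular distance δ = d/R = 3955/6378.14 = 0.62009 rad; initial bearing θ = 4.2900 rad.
sin φ₂ = sin φ₁ cos δ + cos φ₁ sin δ cos θ = (0.6223)(0.8138) + (0.7828)(0.5811)(-0.4099) = 0.3200, so φ₂ = 18.66°.
Δλ = atan2(sin θ sin δ cos φ₁, cos δ − sin φ₁ sin φ₂) = atan2(-0.4149, 0.6147) = -34.018°.
λ₂ = -176.659° − 34.018° = -210.68° → 149.32° after wrapping to (−180°, 180°].

18.66°, 149.32°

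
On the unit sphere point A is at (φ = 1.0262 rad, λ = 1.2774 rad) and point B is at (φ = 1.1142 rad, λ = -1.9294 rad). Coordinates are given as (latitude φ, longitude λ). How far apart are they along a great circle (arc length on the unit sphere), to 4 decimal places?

Let φ₁ = 1.0262 rad, φ₂ = 1.1142 rad, and Δλ = 3.0764 rad.
cos c = sin φ₁ sin φ₂ + cos φ₁ cos φ₂ cos Δλ = (0.8553)(0.8976) + (0.5181)(0.4409)(-0.9979) = 0.53978,
so c = arccos(0.53978) = 1.00062 rad.
On the unit sphere the arc length equals the central angle: 1.0006.

1.0006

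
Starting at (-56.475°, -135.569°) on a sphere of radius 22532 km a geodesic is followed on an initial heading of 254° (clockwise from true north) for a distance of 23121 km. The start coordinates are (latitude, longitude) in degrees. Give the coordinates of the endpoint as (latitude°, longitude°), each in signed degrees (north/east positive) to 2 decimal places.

Angular distance δ = d/R = 23121/22532 = 1.02614 rad; initial bearing θ = 4.4331 rad.
sin φ₂ = sin φ₁ cos δ + cos φ₁ sin δ cos θ = (-0.8336)(0.5181) + (0.5523)(0.8553)(-0.2756) = -0.5621, so φ₂ = -34.20°.
Δλ = atan2(sin θ sin δ cos φ₁, cos δ − sin φ₁ sin φ₂) = atan2(-0.4541, 0.0495) = -83.779°.
λ₂ = -135.569° − 83.779° = -219.35° → 140.65° after wrapping to (−180°, 180°].

-34.20°, 140.65°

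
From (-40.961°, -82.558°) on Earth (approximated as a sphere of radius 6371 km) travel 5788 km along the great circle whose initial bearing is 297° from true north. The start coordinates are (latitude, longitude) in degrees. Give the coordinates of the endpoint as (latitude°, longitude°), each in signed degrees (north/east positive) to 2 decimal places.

-7.63°, -127.70°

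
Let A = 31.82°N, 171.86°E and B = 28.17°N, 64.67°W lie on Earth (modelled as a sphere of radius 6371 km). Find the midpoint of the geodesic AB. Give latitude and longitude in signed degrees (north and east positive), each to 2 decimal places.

50.62°, -124.45°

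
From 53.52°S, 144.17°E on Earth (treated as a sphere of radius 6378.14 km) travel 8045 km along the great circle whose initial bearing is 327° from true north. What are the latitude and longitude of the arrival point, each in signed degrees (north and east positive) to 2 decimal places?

13.30°, 111.96°

Angular distance δ = d/R = 8045/6378.14 = 1.26134 rad; initial bearing θ = 5.7072 rad.
sin φ₂ = sin φ₁ cos δ + cos φ₁ sin δ cos θ = (-0.8041)(0.3045) + (0.5945)(0.9525)(0.8387) = 0.2301, so φ₂ = 13.30°.
Δλ = atan2(sin θ sin δ cos φ₁, cos δ − sin φ₁ sin φ₂) = atan2(-0.3084, 0.4895) = -32.213°.
λ₂ = 144.170° − 32.213° = 111.96°.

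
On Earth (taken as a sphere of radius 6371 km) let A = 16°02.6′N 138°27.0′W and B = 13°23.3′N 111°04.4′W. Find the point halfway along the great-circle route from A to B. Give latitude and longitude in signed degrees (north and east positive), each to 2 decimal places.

15.13°, -124.68°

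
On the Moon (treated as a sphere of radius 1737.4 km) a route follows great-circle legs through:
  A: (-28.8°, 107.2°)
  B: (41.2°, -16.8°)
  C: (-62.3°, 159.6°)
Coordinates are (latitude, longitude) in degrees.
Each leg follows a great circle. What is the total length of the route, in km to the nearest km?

8858 km

Leg A→B: central angle 2.3268 rad, distance 4042.6 km.
Leg B→C: central angle 2.7714 rad, distance 4815.1 km.
Total: 4042.6 + 4815.1 ≈ 8858 km.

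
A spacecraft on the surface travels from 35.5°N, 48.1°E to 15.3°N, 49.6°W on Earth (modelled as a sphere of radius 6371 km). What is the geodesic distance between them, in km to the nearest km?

With latitudes φ₁ = 35.500°, φ₂ = 15.300° and longitude difference Δλ = -97.700°:
cos c = sin φ₁ sin φ₂ + cos φ₁ cos φ₂ cos Δλ = (0.5807)(0.2639) + (0.8141)(0.9646)(-0.1340) = 0.04802,
so c = arccos(0.04802) = 1.52276 rad.
Distance = R·c = 6371 × 1.5228 ≈ 9702 km.

9702 km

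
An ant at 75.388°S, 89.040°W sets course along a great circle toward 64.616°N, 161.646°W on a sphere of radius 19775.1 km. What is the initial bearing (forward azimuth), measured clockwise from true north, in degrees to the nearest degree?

With φ₁ = -1.3158, φ₂ = 1.1278, Δλ = -1.2672 rad, the forward-azimuth formula gives
θ = atan2( sin Δλ cos φ₂ , cos φ₁ sin φ₂ − sin φ₁ cos φ₂ cos Δλ ) = atan2(-0.4091, 0.3519) = -49.30°.
Adding 360° brings this into [0°, 360°): 311°.

311°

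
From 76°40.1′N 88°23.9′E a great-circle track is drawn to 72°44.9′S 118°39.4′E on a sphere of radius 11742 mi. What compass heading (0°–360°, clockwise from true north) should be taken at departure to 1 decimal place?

162.3°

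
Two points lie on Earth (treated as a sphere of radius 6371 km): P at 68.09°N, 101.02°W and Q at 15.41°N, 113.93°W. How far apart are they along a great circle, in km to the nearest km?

Let φ₁ = 1.1884 rad, φ₂ = 0.2690 rad, and Δλ = -0.2253 rad.
cos c = sin φ₁ sin φ₂ + cos φ₁ cos φ₂ cos Δλ = (0.9278)(0.2657) + (0.3731)(0.9640)(0.9747) = 0.59717,
so c = arccos(0.59717) = 0.93082 rad.
Distance = R·c = 6371 × 0.9308 ≈ 5930 km.

5930 km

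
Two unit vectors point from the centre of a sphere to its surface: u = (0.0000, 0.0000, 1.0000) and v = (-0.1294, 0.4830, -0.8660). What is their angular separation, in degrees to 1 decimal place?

150.0°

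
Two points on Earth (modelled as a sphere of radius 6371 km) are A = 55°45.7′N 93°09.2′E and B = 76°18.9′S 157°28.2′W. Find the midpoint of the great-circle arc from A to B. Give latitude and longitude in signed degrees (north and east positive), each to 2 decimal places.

-15.21°, 117.90°

Central angle δ = 2.5819 rad. Interpolating on the sphere with fraction f = 0.5:
P = [sin((1−f)δ)·A + sin(fδ)·B] / sin δ = 1.8101·A + 1.8101·B in Cartesian coordinates,
giving P = (-0.4516, 0.8528, -0.2623), i.e. latitude -15.21°, longitude 117.90°.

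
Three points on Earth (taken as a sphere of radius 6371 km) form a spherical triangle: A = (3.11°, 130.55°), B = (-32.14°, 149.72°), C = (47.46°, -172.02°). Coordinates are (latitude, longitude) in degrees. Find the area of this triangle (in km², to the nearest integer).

Side lengths (central angles): a = 1.5132, b = 1.1556, c = 0.6923 rad; semiperimeter s = 1.6806.
By l'Huilier's theorem, tan(E/4) = √[tan(s/2) tan((s−a)/2) tan((s−b)/2) tan((s−c)/2)], giving spherical excess E = 0.4635 rad.
Area = E·R² = 0.4635 × (6371)² ≈ 18814745 km².

18814745 km²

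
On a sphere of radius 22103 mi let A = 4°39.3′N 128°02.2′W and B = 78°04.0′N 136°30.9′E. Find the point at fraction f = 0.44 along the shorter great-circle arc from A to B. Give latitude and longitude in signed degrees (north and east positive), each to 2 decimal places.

Central angle δ = 1.5109 rad. Interpolating on the sphere with fraction f = 0.44:
P = [sin((1−f)δ)·A + sin(fδ)·B] / sin δ = 0.7501·A + 0.6180·B in Cartesian coordinates,
giving P = (-0.5534, -0.5009, 0.6655), i.e. latitude 41.72°, longitude -137.85°.

41.72°, -137.85°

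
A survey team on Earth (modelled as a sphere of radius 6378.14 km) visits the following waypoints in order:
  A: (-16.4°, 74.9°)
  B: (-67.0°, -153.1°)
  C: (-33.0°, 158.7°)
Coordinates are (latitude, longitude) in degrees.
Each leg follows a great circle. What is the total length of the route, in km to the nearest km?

14855 km

Leg A→B: central angle 1.5617 rad, distance 9960.8 km.
Leg B→C: central angle 0.7673 rad, distance 4894.2 km.
Total: 9960.8 + 4894.2 ≈ 14855 km.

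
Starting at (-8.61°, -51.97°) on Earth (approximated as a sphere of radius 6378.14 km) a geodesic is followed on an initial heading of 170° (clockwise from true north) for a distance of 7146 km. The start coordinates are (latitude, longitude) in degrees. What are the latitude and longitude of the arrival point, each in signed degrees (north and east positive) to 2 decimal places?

Angular distance δ = d/R = 7146/6378.14 = 1.12039 rad; initial bearing θ = 2.9671 rad.
sin φ₂ = sin φ₁ cos δ + cos φ₁ sin δ cos θ = (-0.1497)(0.4353) + (0.9887)(0.9003)(-0.9848) = -0.9418, so φ₂ = -70.35°.
Δλ = atan2(sin θ sin δ cos φ₁, cos δ − sin φ₁ sin φ₂) = atan2(0.1546, 0.2943) = 27.705°.
λ₂ = -51.970° + 27.705° = -24.26°.

-70.35°, -24.26°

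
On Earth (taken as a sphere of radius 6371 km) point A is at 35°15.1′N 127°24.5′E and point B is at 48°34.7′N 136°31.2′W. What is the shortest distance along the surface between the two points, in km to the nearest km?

With latitudes φ₁ = 35.252°, φ₂ = 48.578° and longitude difference Δλ = 96.072°:
Haversine: a = sin²(Δφ/2) + cos φ₁ cos φ₂ sin²(Δλ/2) = 0.0135 + (0.8166)(0.6616)(0.5529) = 0.31217.
Central angle c = 2·arcsin(√a) = 1.18570 rad.
Distance = R·c = 6371 × 1.1857 ≈ 7554 km.

7554 km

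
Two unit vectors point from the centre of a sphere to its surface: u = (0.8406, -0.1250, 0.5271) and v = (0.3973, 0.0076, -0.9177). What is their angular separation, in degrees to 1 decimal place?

98.7°

u·v = -0.1507; |u| = 1.0000, |v| = 1.0000.
cos θ = (u·v)/(|u||v|) = -0.1507, so θ = 98.7°.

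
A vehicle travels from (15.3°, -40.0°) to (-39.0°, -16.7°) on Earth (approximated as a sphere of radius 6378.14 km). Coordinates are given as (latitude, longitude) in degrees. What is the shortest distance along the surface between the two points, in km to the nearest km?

6513 km

In radians: φ₁ = 0.2670, φ₂ = -0.6807, Δλ = 23.300° = 0.4067 rad.
cos c = sin φ₁ sin φ₂ + cos φ₁ cos φ₂ cos Δλ = (0.2639)(-0.6293) + (0.9646)(0.7771)(0.9184) = 0.52241,
so c = arccos(0.52241) = 1.02112 rad.
Distance = R·c = 6378.14 × 1.0211 ≈ 6513 km.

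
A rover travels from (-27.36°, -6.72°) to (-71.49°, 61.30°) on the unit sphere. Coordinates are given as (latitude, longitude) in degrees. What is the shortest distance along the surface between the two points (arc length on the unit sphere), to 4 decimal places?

0.9988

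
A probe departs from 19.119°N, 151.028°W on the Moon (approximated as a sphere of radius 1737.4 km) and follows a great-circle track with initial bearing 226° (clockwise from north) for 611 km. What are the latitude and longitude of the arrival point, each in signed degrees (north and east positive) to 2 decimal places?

4.67°, -165.42°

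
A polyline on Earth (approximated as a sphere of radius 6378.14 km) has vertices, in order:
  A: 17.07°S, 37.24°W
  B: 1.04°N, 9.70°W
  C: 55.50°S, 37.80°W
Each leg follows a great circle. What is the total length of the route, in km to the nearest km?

10424 km

Leg A→B: central angle 0.5695 rad, distance 3632.5 km.
Leg B→C: central angle 1.0649 rad, distance 6792.0 km.
Total: 3632.5 + 6792.0 ≈ 10424 km.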